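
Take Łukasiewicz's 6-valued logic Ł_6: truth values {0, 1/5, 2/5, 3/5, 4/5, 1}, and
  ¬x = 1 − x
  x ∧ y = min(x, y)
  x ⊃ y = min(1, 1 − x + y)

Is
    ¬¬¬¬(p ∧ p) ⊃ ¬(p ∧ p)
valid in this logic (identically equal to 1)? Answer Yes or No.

No

Counterexample: take p = 3/5.
p ∧ p = 3/5 ∧ 3/5 = 3/5
¬(p ∧ p) = ¬3/5 = 2/5
¬¬(p ∧ p) = ¬2/5 = 3/5
¬¬¬(p ∧ p) = ¬3/5 = 2/5
¬¬¬¬(p ∧ p) = ¬2/5 = 3/5
¬¬¬¬(p ∧ p) ⊃ ¬(p ∧ p) = 3/5 ⊃ 2/5 = 4/5
This gives 4/5 ≠ 1.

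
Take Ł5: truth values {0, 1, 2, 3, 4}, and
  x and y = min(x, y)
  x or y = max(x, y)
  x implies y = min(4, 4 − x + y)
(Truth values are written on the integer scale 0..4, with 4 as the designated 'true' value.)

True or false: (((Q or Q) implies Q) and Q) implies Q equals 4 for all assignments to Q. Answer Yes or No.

Q = 0 ↦ 4
Q = 1 ↦ 4
Q = 2 ↦ 4
Q = 3 ↦ 4
Q = 4 ↦ 4
Every assignment gives a value ≥ 4.

Yes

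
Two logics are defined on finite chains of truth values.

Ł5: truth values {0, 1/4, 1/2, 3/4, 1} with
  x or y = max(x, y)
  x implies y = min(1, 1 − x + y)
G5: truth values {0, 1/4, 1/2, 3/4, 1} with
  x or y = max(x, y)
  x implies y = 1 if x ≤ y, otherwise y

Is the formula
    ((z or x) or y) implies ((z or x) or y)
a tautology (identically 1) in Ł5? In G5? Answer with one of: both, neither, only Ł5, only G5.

In Ł5: every assignment gives 1 — tautology.
In G5: every assignment gives 1 — tautology.

both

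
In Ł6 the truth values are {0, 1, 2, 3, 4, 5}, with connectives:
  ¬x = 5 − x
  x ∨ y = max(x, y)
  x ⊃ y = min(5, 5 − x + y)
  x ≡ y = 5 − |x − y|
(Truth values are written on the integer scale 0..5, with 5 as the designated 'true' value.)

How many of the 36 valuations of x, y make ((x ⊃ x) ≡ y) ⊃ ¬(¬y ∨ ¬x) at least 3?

value 5: 21 assignments (counts)
value 4: 5 assignments (counts)
value 3: 4 assignments (counts)
value 2: 3 assignments
value 1: 2 assignments
value 0: 1 assignment
So 30 of the 36 assignments meet the threshold.

30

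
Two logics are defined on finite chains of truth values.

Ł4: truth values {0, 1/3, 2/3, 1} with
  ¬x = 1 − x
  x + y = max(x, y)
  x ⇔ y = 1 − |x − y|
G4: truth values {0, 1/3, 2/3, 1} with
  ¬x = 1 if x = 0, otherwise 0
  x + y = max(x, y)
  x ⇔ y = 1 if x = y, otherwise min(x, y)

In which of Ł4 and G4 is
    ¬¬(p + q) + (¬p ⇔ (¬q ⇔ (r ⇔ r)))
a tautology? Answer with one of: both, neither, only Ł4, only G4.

only G4

In Ł4: at p = 0, q = 1/3, r = 0 the value is 2/3 — not a tautology.
In G4: every assignment gives 1 — tautology.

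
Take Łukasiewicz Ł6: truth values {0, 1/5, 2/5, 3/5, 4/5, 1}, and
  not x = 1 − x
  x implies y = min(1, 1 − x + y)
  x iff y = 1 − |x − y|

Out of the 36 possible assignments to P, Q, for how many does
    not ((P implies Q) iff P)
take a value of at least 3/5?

value 1: 7 assignments (counts)
value 4/5: 6 assignments (counts)
value 3/5: 7 assignments (counts)
value 2/5: 6 assignments
value 1/5: 7 assignments
value 0: 3 assignments
So 20 of the 36 assignments meet the threshold.

20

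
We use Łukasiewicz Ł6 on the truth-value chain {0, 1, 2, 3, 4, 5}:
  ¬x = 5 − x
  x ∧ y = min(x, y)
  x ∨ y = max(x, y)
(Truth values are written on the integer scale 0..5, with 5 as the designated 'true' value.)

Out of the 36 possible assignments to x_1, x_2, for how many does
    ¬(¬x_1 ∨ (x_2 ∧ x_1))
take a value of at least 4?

4

value 5: 1 assignment (counts)
value 4: 3 assignments (counts)
value 3: 5 assignments
value 2: 11 assignments
value 1: 9 assignments
value 0: 7 assignments
So 4 of the 36 assignments meet the threshold.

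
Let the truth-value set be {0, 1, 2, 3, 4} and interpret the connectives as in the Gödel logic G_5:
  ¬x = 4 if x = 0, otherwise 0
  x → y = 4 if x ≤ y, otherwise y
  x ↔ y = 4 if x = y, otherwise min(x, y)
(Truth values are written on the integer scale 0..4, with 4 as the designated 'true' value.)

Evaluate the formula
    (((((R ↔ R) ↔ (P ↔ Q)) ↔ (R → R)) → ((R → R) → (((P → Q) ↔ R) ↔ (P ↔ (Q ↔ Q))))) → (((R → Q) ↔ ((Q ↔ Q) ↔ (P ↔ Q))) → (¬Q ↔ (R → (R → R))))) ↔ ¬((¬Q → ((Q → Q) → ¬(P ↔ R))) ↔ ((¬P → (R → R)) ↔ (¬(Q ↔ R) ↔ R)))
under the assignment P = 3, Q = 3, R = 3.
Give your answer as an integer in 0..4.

R ↔ R = 3 ↔ 3 = 4
P ↔ Q = 3 ↔ 3 = 4
(R ↔ R) ↔ (P ↔ Q) = 4 ↔ 4 = 4
R → R = 3 → 3 = 4
((R ↔ R) ↔ (P ↔ Q)) ↔ (R → R) = 4 ↔ 4 = 4
R → R = 3 → 3 = 4
P → Q = 3 → 3 = 4
(P → Q) ↔ R = 4 ↔ 3 = 3
Q ↔ Q = 3 ↔ 3 = 4
P ↔ (Q ↔ Q) = 3 ↔ 4 = 3
((P → Q) ↔ R) ↔ (P ↔ (Q ↔ Q)) = 3 ↔ 3 = 4
(R → R) → (((P → Q) ↔ R) ↔ (P ↔ (Q ↔ Q))) = 4 → 4 = 4
(((R ↔ R) ↔ (P ↔ Q)) ↔ (R → R)) → ((R → R) → (((P → Q) ↔ R) ↔ (P ↔ (Q ↔ Q)))) = 4 → 4 = 4
R → Q = 3 → 3 = 4
Q ↔ Q = 3 ↔ 3 = 4
P ↔ Q = 3 ↔ 3 = 4
(Q ↔ Q) ↔ (P ↔ Q) = 4 ↔ 4 = 4
(R → Q) ↔ ((Q ↔ Q) ↔ (P ↔ Q)) = 4 ↔ 4 = 4
¬Q = ¬3 = 0
R → R = 3 → 3 = 4
R → (R → R) = 3 → 4 = 4
¬Q ↔ (R → (R → R)) = 0 ↔ 4 = 0
((R → Q) ↔ ((Q ↔ Q) ↔ (P ↔ Q))) → (¬Q ↔ (R → (R → R))) = 4 → 0 = 0
((((R ↔ R) ↔ (P ↔ Q)) ↔ (R → R)) → ((R → R) → (((P → Q) ↔ R) ↔ (P ↔ (Q ↔ Q))))) → (((R → Q) ↔ ((Q ↔ Q) ↔ (P ↔ Q))) → (¬Q ↔ (R → (R → R)))) = 4 → 0 = 0
¬Q = ¬3 = 0
Q → Q = 3 → 3 = 4
P ↔ R = 3 ↔ 3 = 4
¬(P ↔ R) = ¬4 = 0
(Q → Q) → ¬(P ↔ R) = 4 → 0 = 0
¬Q → ((Q → Q) → ¬(P ↔ R)) = 0 → 0 = 4
¬P = ¬3 = 0
R → R = 3 → 3 = 4
¬P → (R → R) = 0 → 4 = 4
Q ↔ R = 3 ↔ 3 = 4
¬(Q ↔ R) = ¬4 = 0
¬(Q ↔ R) ↔ R = 0 ↔ 3 = 0
(¬P → (R → R)) ↔ (¬(Q ↔ R) ↔ R) = 4 ↔ 0 = 0
(¬Q → ((Q → Q) → ¬(P ↔ R))) ↔ ((¬P → (R → R)) ↔ (¬(Q ↔ R) ↔ R)) = 4 ↔ 0 = 0
¬((¬Q → ((Q → Q) → ¬(P ↔ R))) ↔ ((¬P → (R → R)) ↔ (¬(Q ↔ R) ↔ R))) = ¬0 = 4
(((((R ↔ R) ↔ (P ↔ Q)) ↔ (R → R)) → ((R → R) → (((P → Q) ↔ R) ↔ (P ↔ (Q ↔ Q))))) → (((R → Q) ↔ ((Q ↔ Q) ↔ (P ↔ Q))) → (¬Q ↔ (R → (R → R))))) ↔ ¬((¬Q → ((Q → Q) → ¬(P ↔ R))) ↔ ((¬P → (R → R)) ↔ (¬(Q ↔ R) ↔ R))) = 0 ↔ 4 = 0

0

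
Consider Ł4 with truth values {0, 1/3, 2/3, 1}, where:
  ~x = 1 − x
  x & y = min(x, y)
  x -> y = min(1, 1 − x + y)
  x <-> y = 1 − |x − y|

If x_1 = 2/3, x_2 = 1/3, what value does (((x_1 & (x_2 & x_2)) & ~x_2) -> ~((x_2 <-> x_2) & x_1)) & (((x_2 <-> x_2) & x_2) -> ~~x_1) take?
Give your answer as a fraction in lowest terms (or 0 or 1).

1

x_2 & x_2 = 1/3 & 1/3 = 1/3
x_1 & (x_2 & x_2) = 2/3 & 1/3 = 1/3
~x_2 = ~1/3 = 2/3
(x_1 & (x_2 & x_2)) & ~x_2 = 1/3 & 2/3 = 1/3
x_2 <-> x_2 = 1/3 <-> 1/3 = 1
(x_2 <-> x_2) & x_1 = 1 & 2/3 = 2/3
~((x_2 <-> x_2) & x_1) = ~2/3 = 1/3
((x_1 & (x_2 & x_2)) & ~x_2) -> ~((x_2 <-> x_2) & x_1) = 1/3 -> 1/3 = 1
x_2 <-> x_2 = 1/3 <-> 1/3 = 1
(x_2 <-> x_2) & x_2 = 1 & 1/3 = 1/3
~x_1 = ~2/3 = 1/3
~~x_1 = ~1/3 = 2/3
((x_2 <-> x_2) & x_2) -> ~~x_1 = 1/3 -> 2/3 = 1
(((x_1 & (x_2 & x_2)) & ~x_2) -> ~((x_2 <-> x_2) & x_1)) & (((x_2 <-> x_2) & x_2) -> ~~x_1) = 1 & 1 = 1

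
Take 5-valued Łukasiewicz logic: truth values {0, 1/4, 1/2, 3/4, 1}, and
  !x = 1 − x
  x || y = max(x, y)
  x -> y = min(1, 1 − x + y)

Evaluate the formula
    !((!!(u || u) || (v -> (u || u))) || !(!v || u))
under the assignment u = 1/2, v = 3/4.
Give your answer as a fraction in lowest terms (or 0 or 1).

1/4

u || u = 1/2 || 1/2 = 1/2
!(u || u) = !1/2 = 1/2
!!(u || u) = !1/2 = 1/2
u || u = 1/2 || 1/2 = 1/2
v -> (u || u) = 3/4 -> 1/2 = 3/4
!!(u || u) || (v -> (u || u)) = 1/2 || 3/4 = 3/4
!v = !3/4 = 1/4
!v || u = 1/4 || 1/2 = 1/2
!(!v || u) = !1/2 = 1/2
(!!(u || u) || (v -> (u || u))) || !(!v || u) = 3/4 || 1/2 = 3/4
!((!!(u || u) || (v -> (u || u))) || !(!v || u)) = !3/4 = 1/4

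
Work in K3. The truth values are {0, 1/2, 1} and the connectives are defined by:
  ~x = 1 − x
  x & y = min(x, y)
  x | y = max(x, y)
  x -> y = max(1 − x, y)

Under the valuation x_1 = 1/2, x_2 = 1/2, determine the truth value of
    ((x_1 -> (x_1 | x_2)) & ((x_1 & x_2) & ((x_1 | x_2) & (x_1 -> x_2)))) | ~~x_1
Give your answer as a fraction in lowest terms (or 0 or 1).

x_1 | x_2 = 1/2 | 1/2 = 1/2
x_1 -> (x_1 | x_2) = 1/2 -> 1/2 = 1/2
x_1 & x_2 = 1/2 & 1/2 = 1/2
x_1 | x_2 = 1/2 | 1/2 = 1/2
x_1 -> x_2 = 1/2 -> 1/2 = 1/2
(x_1 | x_2) & (x_1 -> x_2) = 1/2 & 1/2 = 1/2
(x_1 & x_2) & ((x_1 | x_2) & (x_1 -> x_2)) = 1/2 & 1/2 = 1/2
(x_1 -> (x_1 | x_2)) & ((x_1 & x_2) & ((x_1 | x_2) & (x_1 -> x_2))) = 1/2 & 1/2 = 1/2
~x_1 = ~1/2 = 1/2
~~x_1 = ~1/2 = 1/2
((x_1 -> (x_1 | x_2)) & ((x_1 & x_2) & ((x_1 | x_2) & (x_1 -> x_2)))) | ~~x_1 = 1/2 | 1/2 = 1/2

1/2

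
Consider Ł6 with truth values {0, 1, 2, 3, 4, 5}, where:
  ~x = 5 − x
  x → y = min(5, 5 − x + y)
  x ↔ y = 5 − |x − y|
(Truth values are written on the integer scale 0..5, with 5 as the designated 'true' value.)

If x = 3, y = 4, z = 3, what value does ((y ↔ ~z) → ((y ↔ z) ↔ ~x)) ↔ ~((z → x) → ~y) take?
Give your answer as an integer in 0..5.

4

~z = ~3 = 2
y ↔ ~z = 4 ↔ 2 = 3
y ↔ z = 4 ↔ 3 = 4
~x = ~3 = 2
(y ↔ z) ↔ ~x = 4 ↔ 2 = 3
(y ↔ ~z) → ((y ↔ z) ↔ ~x) = 3 → 3 = 5
z → x = 3 → 3 = 5
~y = ~4 = 1
(z → x) → ~y = 5 → 1 = 1
~((z → x) → ~y) = ~1 = 4
((y ↔ ~z) → ((y ↔ z) ↔ ~x)) ↔ ~((z → x) → ~y) = 5 ↔ 4 = 4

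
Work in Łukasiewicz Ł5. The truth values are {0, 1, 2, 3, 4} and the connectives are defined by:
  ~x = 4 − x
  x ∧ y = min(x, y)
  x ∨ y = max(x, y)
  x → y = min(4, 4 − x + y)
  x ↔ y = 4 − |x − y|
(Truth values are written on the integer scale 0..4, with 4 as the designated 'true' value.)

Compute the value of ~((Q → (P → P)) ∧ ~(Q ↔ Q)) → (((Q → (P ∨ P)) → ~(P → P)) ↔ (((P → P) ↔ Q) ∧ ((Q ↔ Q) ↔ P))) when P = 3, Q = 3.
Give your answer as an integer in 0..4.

P → P = 3 → 3 = 4
Q → (P → P) = 3 → 4 = 4
Q ↔ Q = 3 ↔ 3 = 4
~(Q ↔ Q) = ~4 = 0
(Q → (P → P)) ∧ ~(Q ↔ Q) = 4 ∧ 0 = 0
~((Q → (P → P)) ∧ ~(Q ↔ Q)) = ~0 = 4
P ∨ P = 3 ∨ 3 = 3
Q → (P ∨ P) = 3 → 3 = 4
P → P = 3 → 3 = 4
~(P → P) = ~4 = 0
(Q → (P ∨ P)) → ~(P → P) = 4 → 0 = 0
P → P = 3 → 3 = 4
(P → P) ↔ Q = 4 ↔ 3 = 3
Q ↔ Q = 3 ↔ 3 = 4
(Q ↔ Q) ↔ P = 4 ↔ 3 = 3
((P → P) ↔ Q) ∧ ((Q ↔ Q) ↔ P) = 3 ∧ 3 = 3
((Q → (P ∨ P)) → ~(P → P)) ↔ (((P → P) ↔ Q) ∧ ((Q ↔ Q) ↔ P)) = 0 ↔ 3 = 1
~((Q → (P → P)) ∧ ~(Q ↔ Q)) → (((Q → (P ∨ P)) → ~(P → P)) ↔ (((P → P) ↔ Q) ∧ ((Q ↔ Q) ↔ P))) = 4 → 1 = 1

1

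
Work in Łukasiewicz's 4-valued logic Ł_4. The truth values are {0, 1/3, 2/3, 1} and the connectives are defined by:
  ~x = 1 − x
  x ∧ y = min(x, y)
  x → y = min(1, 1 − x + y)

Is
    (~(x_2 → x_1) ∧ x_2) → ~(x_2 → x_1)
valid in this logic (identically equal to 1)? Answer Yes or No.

Yes

x_1 = 0, x_2 = 0 ↦ 1
x_1 = 0, x_2 = 1/3 ↦ 1
x_1 = 0, x_2 = 2/3 ↦ 1
x_1 = 0, x_2 = 1 ↦ 1
x_1 = 1/3, x_2 = 0 ↦ 1
x_1 = 1/3, x_2 = 1/3 ↦ 1
x_1 = 1/3, x_2 = 2/3 ↦ 1
x_1 = 1/3, x_2 = 1 ↦ 1
x_1 = 2/3, x_2 = 0 ↦ 1
x_1 = 2/3, x_2 = 1/3 ↦ 1
x_1 = 2/3, x_2 = 2/3 ↦ 1
x_1 = 2/3, x_2 = 1 ↦ 1
x_1 = 1, x_2 = 0 ↦ 1
x_1 = 1, x_2 = 1/3 ↦ 1
x_1 = 1, x_2 = 2/3 ↦ 1
x_1 = 1, x_2 = 1 ↦ 1
Every assignment gives a value ≥ 1.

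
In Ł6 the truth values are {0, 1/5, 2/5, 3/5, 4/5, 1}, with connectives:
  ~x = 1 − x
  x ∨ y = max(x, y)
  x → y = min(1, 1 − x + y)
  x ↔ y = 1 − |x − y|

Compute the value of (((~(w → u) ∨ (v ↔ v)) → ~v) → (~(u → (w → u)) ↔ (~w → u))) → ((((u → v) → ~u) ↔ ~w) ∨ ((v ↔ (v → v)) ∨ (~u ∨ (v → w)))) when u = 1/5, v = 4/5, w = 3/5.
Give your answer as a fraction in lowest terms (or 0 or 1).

4/5

w → u = 3/5 → 1/5 = 3/5
~(w → u) = ~3/5 = 2/5
v ↔ v = 4/5 ↔ 4/5 = 1
~(w → u) ∨ (v ↔ v) = 2/5 ∨ 1 = 1
~v = ~4/5 = 1/5
(~(w → u) ∨ (v ↔ v)) → ~v = 1 → 1/5 = 1/5
w → u = 3/5 → 1/5 = 3/5
u → (w → u) = 1/5 → 3/5 = 1
~(u → (w → u)) = ~1 = 0
~w = ~3/5 = 2/5
~w → u = 2/5 → 1/5 = 4/5
~(u → (w → u)) ↔ (~w → u) = 0 ↔ 4/5 = 1/5
((~(w → u) ∨ (v ↔ v)) → ~v) → (~(u → (w → u)) ↔ (~w → u)) = 1/5 → 1/5 = 1
u → v = 1/5 → 4/5 = 1
~u = ~1/5 = 4/5
(u → v) → ~u = 1 → 4/5 = 4/5
~w = ~3/5 = 2/5
((u → v) → ~u) ↔ ~w = 4/5 ↔ 2/5 = 3/5
v → v = 4/5 → 4/5 = 1
v ↔ (v → v) = 4/5 ↔ 1 = 4/5
~u = ~1/5 = 4/5
v → w = 4/5 → 3/5 = 4/5
~u ∨ (v → w) = 4/5 ∨ 4/5 = 4/5
(v ↔ (v → v)) ∨ (~u ∨ (v → w)) = 4/5 ∨ 4/5 = 4/5
(((u → v) → ~u) ↔ ~w) ∨ ((v ↔ (v → v)) ∨ (~u ∨ (v → w))) = 3/5 ∨ 4/5 = 4/5
(((~(w → u) ∨ (v ↔ v)) → ~v) → (~(u → (w → u)) ↔ (~w → u))) → ((((u → v) → ~u) ↔ ~w) ∨ ((v ↔ (v → v)) ∨ (~u ∨ (v → w)))) = 1 → 4/5 = 4/5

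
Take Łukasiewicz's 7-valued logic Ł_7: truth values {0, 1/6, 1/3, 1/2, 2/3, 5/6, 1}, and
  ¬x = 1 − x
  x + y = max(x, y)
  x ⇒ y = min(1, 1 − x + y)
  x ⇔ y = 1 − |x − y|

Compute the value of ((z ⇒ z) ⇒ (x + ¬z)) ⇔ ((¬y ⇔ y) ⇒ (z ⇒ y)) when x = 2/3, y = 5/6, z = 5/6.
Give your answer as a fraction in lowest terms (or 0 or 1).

z ⇒ z = 5/6 ⇒ 5/6 = 1
¬z = ¬5/6 = 1/6
x + ¬z = 2/3 + 1/6 = 2/3
(z ⇒ z) ⇒ (x + ¬z) = 1 ⇒ 2/3 = 2/3
¬y = ¬5/6 = 1/6
¬y ⇔ y = 1/6 ⇔ 5/6 = 1/3
z ⇒ y = 5/6 ⇒ 5/6 = 1
(¬y ⇔ y) ⇒ (z ⇒ y) = 1/3 ⇒ 1 = 1
((z ⇒ z) ⇒ (x + ¬z)) ⇔ ((¬y ⇔ y) ⇒ (z ⇒ y)) = 2/3 ⇔ 1 = 2/3

2/3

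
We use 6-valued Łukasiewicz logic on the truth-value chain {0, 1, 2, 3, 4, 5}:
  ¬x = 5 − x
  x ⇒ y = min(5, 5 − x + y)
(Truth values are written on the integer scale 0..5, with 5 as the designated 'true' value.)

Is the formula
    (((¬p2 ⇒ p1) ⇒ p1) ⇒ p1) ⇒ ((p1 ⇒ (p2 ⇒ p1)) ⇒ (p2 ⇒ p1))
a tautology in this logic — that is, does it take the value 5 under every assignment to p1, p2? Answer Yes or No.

Counterexample: take p1 = 0, p2 = 3.
¬p2 = ¬3 = 2
¬p2 ⇒ p1 = 2 ⇒ 0 = 3
(¬p2 ⇒ p1) ⇒ p1 = 3 ⇒ 0 = 2
((¬p2 ⇒ p1) ⇒ p1) ⇒ p1 = 2 ⇒ 0 = 3
p2 ⇒ p1 = 3 ⇒ 0 = 2
p1 ⇒ (p2 ⇒ p1) = 0 ⇒ 2 = 5
p2 ⇒ p1 = 3 ⇒ 0 = 2
(p1 ⇒ (p2 ⇒ p1)) ⇒ (p2 ⇒ p1) = 5 ⇒ 2 = 2
(((¬p2 ⇒ p1) ⇒ p1) ⇒ p1) ⇒ ((p1 ⇒ (p2 ⇒ p1)) ⇒ (p2 ⇒ p1)) = 3 ⇒ 2 = 4
This gives 4 ≠ 5.

No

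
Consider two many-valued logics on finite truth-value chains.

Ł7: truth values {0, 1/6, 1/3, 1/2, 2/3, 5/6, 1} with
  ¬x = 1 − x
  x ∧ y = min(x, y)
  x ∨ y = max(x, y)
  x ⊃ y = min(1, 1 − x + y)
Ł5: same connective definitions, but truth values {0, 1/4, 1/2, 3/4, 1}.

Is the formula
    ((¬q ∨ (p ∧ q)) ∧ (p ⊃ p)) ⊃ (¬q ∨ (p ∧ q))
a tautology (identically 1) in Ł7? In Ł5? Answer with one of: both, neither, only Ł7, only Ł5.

both

In Ł7: every assignment gives 1 — tautology.
In Ł5: every assignment gives 1 — tautology.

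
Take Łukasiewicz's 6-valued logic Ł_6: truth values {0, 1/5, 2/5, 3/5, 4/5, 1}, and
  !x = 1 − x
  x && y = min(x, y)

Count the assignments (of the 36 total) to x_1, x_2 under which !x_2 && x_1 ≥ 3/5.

9

value 1: 1 assignment (counts)
value 4/5: 3 assignments (counts)
value 3/5: 5 assignments (counts)
value 2/5: 7 assignments
value 1/5: 9 assignments
value 0: 11 assignments
So 9 of the 36 assignments meet the threshold.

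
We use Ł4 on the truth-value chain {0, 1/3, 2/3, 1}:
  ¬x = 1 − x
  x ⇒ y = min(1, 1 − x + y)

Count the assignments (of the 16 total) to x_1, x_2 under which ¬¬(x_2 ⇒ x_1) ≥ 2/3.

13

x_1 = 0, x_2 = 0 ↦ 1  ≥
x_1 = 0, x_2 = 1/3 ↦ 2/3  ≥
x_1 = 0, x_2 = 2/3 ↦ 1/3  <
x_1 = 0, x_2 = 1 ↦ 0  <
x_1 = 1/3, x_2 = 0 ↦ 1  ≥
x_1 = 1/3, x_2 = 1/3 ↦ 1  ≥
x_1 = 1/3, x_2 = 2/3 ↦ 2/3  ≥
x_1 = 1/3, x_2 = 1 ↦ 1/3  <
x_1 = 2/3, x_2 = 0 ↦ 1  ≥
x_1 = 2/3, x_2 = 1/3 ↦ 1  ≥
x_1 = 2/3, x_2 = 2/3 ↦ 1  ≥
x_1 = 2/3, x_2 = 1 ↦ 2/3  ≥
x_1 = 1, x_2 = 0 ↦ 1  ≥
x_1 = 1, x_2 = 1/3 ↦ 1  ≥
x_1 = 1, x_2 = 2/3 ↦ 1  ≥
x_1 = 1, x_2 = 1 ↦ 1  ≥
So 13 of the 16 assignments meet the threshold.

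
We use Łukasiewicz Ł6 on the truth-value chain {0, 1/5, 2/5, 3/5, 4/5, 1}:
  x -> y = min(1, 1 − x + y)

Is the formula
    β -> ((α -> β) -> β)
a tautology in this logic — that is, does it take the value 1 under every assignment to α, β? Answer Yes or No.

Yes

At α = 3/5, β = 2/5, for instance:
α -> β = 3/5 -> 2/5 = 4/5
(α -> β) -> β = 4/5 -> 2/5 = 3/5
β -> ((α -> β) -> β) = 2/5 -> 3/5 = 1
and checking the remaining 35 assignments likewise gives ≥ 1 in every case.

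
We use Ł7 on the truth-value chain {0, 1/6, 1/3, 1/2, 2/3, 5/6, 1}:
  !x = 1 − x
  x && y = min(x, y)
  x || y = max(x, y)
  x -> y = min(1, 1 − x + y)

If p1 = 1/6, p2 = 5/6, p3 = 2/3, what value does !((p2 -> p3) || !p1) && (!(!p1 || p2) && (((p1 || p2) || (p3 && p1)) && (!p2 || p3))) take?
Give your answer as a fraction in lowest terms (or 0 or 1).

1/6

p2 -> p3 = 5/6 -> 2/3 = 5/6
!p1 = !1/6 = 5/6
(p2 -> p3) || !p1 = 5/6 || 5/6 = 5/6
!((p2 -> p3) || !p1) = !5/6 = 1/6
!p1 = !1/6 = 5/6
!p1 || p2 = 5/6 || 5/6 = 5/6
!(!p1 || p2) = !5/6 = 1/6
p1 || p2 = 1/6 || 5/6 = 5/6
p3 && p1 = 2/3 && 1/6 = 1/6
(p1 || p2) || (p3 && p1) = 5/6 || 1/6 = 5/6
!p2 = !5/6 = 1/6
!p2 || p3 = 1/6 || 2/3 = 2/3
((p1 || p2) || (p3 && p1)) && (!p2 || p3) = 5/6 && 2/3 = 2/3
!(!p1 || p2) && (((p1 || p2) || (p3 && p1)) && (!p2 || p3)) = 1/6 && 2/3 = 1/6
!((p2 -> p3) || !p1) && (!(!p1 || p2) && (((p1 || p2) || (p3 && p1)) && (!p2 || p3))) = 1/6 && 1/6 = 1/6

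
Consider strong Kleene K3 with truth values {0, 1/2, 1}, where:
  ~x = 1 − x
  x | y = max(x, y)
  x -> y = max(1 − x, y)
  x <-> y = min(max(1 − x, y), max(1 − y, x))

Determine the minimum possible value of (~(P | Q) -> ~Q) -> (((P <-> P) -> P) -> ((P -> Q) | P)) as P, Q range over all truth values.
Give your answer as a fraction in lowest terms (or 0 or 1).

Take P = 1/2, Q = 0:
P | Q = 1/2 | 0 = 1/2
~(P | Q) = ~1/2 = 1/2
~Q = ~0 = 1
~(P | Q) -> ~Q = 1/2 -> 1 = 1
P <-> P = 1/2 <-> 1/2 = 1/2
(P <-> P) -> P = 1/2 -> 1/2 = 1/2
P -> Q = 1/2 -> 0 = 1/2
(P -> Q) | P = 1/2 | 1/2 = 1/2
((P <-> P) -> P) -> ((P -> Q) | P) = 1/2 -> 1/2 = 1/2
(~(P | Q) -> ~Q) -> (((P <-> P) -> P) -> ((P -> Q) | P)) = 1 -> 1/2 = 1/2
No assignment yields a value below 1/2, so this is the minimum.

1/2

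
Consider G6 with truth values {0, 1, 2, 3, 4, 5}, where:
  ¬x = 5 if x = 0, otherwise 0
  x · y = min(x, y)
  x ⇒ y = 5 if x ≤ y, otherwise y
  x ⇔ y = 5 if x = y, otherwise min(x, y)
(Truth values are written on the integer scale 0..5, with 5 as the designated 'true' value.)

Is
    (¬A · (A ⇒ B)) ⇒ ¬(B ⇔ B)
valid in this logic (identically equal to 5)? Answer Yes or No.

No

Counterexample: take A = 0, B = 0.
¬A = ¬0 = 5
A ⇒ B = 0 ⇒ 0 = 5
¬A · (A ⇒ B) = 5 · 5 = 5
B ⇔ B = 0 ⇔ 0 = 5
¬(B ⇔ B) = ¬5 = 0
(¬A · (A ⇒ B)) ⇒ ¬(B ⇔ B) = 5 ⇒ 0 = 0
This gives 0 ≠ 5.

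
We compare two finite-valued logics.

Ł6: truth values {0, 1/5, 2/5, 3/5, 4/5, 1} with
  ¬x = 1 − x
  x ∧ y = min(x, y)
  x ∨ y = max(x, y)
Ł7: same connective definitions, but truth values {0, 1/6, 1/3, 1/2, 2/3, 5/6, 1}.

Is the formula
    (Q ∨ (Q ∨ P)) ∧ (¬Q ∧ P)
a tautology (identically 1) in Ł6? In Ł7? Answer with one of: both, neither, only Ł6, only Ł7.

In Ł6: at P = 0, Q = 0 the value is 0 — not a tautology.
In Ł7: at P = 0, Q = 0 the value is 0 — not a tautology.

neither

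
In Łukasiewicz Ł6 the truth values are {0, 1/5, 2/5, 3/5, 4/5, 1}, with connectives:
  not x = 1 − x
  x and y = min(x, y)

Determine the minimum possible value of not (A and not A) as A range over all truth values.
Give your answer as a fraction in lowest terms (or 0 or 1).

3/5

Take A = 2/5:
not A = not 2/5 = 3/5
A and not A = 2/5 and 3/5 = 2/5
not (A and not A) = not 2/5 = 3/5
No assignment yields a value below 3/5, so this is the minimum.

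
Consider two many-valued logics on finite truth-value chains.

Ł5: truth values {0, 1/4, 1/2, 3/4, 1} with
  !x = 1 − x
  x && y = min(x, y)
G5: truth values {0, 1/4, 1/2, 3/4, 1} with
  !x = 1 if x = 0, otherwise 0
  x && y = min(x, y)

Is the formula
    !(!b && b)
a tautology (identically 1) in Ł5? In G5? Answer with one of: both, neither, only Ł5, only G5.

In Ł5: at b = 1/4 the value is 3/4 — not a tautology.
In G5: every assignment gives 1 — tautology.

only G5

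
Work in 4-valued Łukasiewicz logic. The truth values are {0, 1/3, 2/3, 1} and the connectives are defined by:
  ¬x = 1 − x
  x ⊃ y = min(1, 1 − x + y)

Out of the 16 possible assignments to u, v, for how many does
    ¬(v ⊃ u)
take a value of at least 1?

u = 0, v = 0 ↦ 0  <
u = 0, v = 1/3 ↦ 1/3  <
u = 0, v = 2/3 ↦ 2/3  <
u = 0, v = 1 ↦ 1  ≥
u = 1/3, v = 0 ↦ 0  <
u = 1/3, v = 1/3 ↦ 0  <
u = 1/3, v = 2/3 ↦ 1/3  <
u = 1/3, v = 1 ↦ 2/3  <
u = 2/3, v = 0 ↦ 0  <
u = 2/3, v = 1/3 ↦ 0  <
u = 2/3, v = 2/3 ↦ 0  <
u = 2/3, v = 1 ↦ 1/3  <
u = 1, v = 0 ↦ 0  <
u = 1, v = 1/3 ↦ 0  <
u = 1, v = 2/3 ↦ 0  <
u = 1, v = 1 ↦ 0  <
So 1 of the 16 assignments meets the threshold.

1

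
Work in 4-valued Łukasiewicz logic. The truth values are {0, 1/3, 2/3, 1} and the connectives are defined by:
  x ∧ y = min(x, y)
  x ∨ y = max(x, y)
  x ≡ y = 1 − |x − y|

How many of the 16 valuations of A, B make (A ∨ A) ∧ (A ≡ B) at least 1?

1

A = 0, B = 0 ↦ 0  <
A = 0, B = 1/3 ↦ 0  <
A = 0, B = 2/3 ↦ 0  <
A = 0, B = 1 ↦ 0  <
A = 1/3, B = 0 ↦ 1/3  <
A = 1/3, B = 1/3 ↦ 1/3  <
A = 1/3, B = 2/3 ↦ 1/3  <
A = 1/3, B = 1 ↦ 1/3  <
A = 2/3, B = 0 ↦ 1/3  <
A = 2/3, B = 1/3 ↦ 2/3  <
A = 2/3, B = 2/3 ↦ 2/3  <
A = 2/3, B = 1 ↦ 2/3  <
A = 1, B = 0 ↦ 0  <
A = 1, B = 1/3 ↦ 1/3  <
A = 1, B = 2/3 ↦ 2/3  <
A = 1, B = 1 ↦ 1  ≥
So 1 of the 16 assignments meets the threshold.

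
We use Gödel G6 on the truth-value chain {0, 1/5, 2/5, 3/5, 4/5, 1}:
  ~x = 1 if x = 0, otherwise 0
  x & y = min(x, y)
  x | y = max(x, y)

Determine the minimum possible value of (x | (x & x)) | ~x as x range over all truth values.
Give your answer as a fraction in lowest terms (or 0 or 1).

1/5

Take x = 1/5:
x & x = 1/5 & 1/5 = 1/5
x | (x & x) = 1/5 | 1/5 = 1/5
~x = ~1/5 = 0
(x | (x & x)) | ~x = 1/5 | 0 = 1/5
No assignment yields a value below 1/5, so this is the minimum.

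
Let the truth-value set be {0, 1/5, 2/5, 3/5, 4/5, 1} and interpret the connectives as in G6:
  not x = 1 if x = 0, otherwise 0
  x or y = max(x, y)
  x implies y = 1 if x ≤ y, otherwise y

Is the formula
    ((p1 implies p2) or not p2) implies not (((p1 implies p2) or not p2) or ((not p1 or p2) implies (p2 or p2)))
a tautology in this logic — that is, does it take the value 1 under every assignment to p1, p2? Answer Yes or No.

Counterexample: take p1 = 0, p2 = 0.
p1 implies p2 = 0 implies 0 = 1
not p2 = not 0 = 1
(p1 implies p2) or not p2 = 1 or 1 = 1
not p1 = not 0 = 1
not p1 or p2 = 1 or 0 = 1
p2 or p2 = 0 or 0 = 0
(not p1 or p2) implies (p2 or p2) = 1 implies 0 = 0
((p1 implies p2) or not p2) or ((not p1 or p2) implies (p2 or p2)) = 1 or 0 = 1
not (((p1 implies p2) or not p2) or ((not p1 or p2) implies (p2 or p2))) = not 1 = 0
((p1 implies p2) or not p2) implies not (((p1 implies p2) or not p2) or ((not p1 or p2) implies (p2 or p2))) = 1 implies 0 = 0
This gives 0 ≠ 1.

No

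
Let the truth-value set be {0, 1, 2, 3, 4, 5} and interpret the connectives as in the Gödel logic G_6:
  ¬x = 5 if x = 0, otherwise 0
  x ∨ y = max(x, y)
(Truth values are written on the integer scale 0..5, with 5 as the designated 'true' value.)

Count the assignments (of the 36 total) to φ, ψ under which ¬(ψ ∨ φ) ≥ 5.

value 5: 1 assignment (counts)
value 0: 35 assignments
So 1 of the 36 assignments meets the threshold.

1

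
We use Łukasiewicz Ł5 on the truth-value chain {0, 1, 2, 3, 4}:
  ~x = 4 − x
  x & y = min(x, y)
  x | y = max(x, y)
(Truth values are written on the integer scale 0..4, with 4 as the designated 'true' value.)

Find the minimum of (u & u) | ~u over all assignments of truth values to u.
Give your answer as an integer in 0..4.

Take u = 2:
u & u = 2 & 2 = 2
~u = ~2 = 2
(u & u) | ~u = 2 | 2 = 2
No assignment yields a value below 2, so this is the minimum.

2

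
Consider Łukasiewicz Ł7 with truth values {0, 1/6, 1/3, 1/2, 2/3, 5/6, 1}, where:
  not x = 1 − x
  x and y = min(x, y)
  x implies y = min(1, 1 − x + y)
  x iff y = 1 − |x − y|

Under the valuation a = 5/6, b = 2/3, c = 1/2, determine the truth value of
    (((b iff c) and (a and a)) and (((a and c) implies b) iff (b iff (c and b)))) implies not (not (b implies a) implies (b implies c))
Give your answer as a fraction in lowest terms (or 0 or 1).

b iff c = 2/3 iff 1/2 = 5/6
a and a = 5/6 and 5/6 = 5/6
(b iff c) and (a and a) = 5/6 and 5/6 = 5/6
a and c = 5/6 and 1/2 = 1/2
(a and c) implies b = 1/2 implies 2/3 = 1
c and b = 1/2 and 2/3 = 1/2
b iff (c and b) = 2/3 iff 1/2 = 5/6
((a and c) implies b) iff (b iff (c and b)) = 1 iff 5/6 = 5/6
((b iff c) and (a and a)) and (((a and c) implies b) iff (b iff (c and b))) = 5/6 and 5/6 = 5/6
b implies a = 2/3 implies 5/6 = 1
not (b implies a) = not 1 = 0
b implies c = 2/3 implies 1/2 = 5/6
not (b implies a) implies (b implies c) = 0 implies 5/6 = 1
not (not (b implies a) implies (b implies c)) = not 1 = 0
(((b iff c) and (a and a)) and (((a and c) implies b) iff (b iff (c and b)))) implies not (not (b implies a) implies (b implies c)) = 5/6 implies 0 = 1/6

1/6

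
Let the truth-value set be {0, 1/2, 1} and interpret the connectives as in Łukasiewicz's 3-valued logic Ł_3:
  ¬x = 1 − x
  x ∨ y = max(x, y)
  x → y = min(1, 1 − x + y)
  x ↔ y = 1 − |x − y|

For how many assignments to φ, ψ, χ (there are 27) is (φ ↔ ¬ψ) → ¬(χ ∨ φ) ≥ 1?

13

value 1: 13 assignments (counts)
value 1/2: 9 assignments
value 0: 5 assignments
So 13 of the 27 assignments meet the threshold.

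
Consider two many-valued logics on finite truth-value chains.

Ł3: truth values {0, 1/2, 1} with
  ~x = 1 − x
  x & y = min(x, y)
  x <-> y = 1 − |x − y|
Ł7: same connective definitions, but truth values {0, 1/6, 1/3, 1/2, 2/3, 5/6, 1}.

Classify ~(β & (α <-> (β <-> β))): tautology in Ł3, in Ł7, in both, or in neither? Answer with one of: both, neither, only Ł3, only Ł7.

neither

In Ł3: at α = 1/2, β = 1/2 the value is 1/2 — not a tautology.
In Ł7: at α = 1/6, β = 1/6 the value is 5/6 — not a tautology.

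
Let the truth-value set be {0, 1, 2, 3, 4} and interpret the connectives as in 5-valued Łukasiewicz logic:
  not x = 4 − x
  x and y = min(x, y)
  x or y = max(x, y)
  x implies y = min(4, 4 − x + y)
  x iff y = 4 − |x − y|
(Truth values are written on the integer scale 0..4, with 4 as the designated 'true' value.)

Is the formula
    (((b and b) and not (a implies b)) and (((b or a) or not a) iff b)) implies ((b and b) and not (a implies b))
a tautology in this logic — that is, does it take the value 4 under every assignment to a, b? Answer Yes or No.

At a = 4, b = 3, for instance:
b and b = 3 and 3 = 3
a implies b = 4 implies 3 = 3
not (a implies b) = not 3 = 1
(b and b) and not (a implies b) = 3 and 1 = 1
b or a = 3 or 4 = 4
not a = not 4 = 0
(b or a) or not a = 4 or 0 = 4
((b or a) or not a) iff b = 4 iff 3 = 3
((b and b) and not (a implies b)) and (((b or a) or not a) iff b) = 1 and 3 = 1
(((b and b) and not (a implies b)) and (((b or a) or not a) iff b)) implies ((b and b) and not (a implies b)) = 1 implies 1 = 4
and checking the remaining 24 assignments likewise gives ≥ 4 in every case.

Yes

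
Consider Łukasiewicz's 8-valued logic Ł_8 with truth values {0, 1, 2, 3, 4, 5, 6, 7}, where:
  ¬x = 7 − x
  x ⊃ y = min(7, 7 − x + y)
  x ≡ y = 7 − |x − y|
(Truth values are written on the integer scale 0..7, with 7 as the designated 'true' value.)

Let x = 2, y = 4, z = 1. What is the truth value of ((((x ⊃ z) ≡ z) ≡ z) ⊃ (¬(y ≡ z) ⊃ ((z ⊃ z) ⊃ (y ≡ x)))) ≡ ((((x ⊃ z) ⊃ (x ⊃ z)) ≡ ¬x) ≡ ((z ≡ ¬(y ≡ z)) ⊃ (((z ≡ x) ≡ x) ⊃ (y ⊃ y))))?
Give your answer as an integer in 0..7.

5

x ⊃ z = 2 ⊃ 1 = 6
(x ⊃ z) ≡ z = 6 ≡ 1 = 2
((x ⊃ z) ≡ z) ≡ z = 2 ≡ 1 = 6
y ≡ z = 4 ≡ 1 = 4
¬(y ≡ z) = ¬4 = 3
z ⊃ z = 1 ⊃ 1 = 7
y ≡ x = 4 ≡ 2 = 5
(z ⊃ z) ⊃ (y ≡ x) = 7 ⊃ 5 = 5
¬(y ≡ z) ⊃ ((z ⊃ z) ⊃ (y ≡ x)) = 3 ⊃ 5 = 7
(((x ⊃ z) ≡ z) ≡ z) ⊃ (¬(y ≡ z) ⊃ ((z ⊃ z) ⊃ (y ≡ x))) = 6 ⊃ 7 = 7
x ⊃ z = 2 ⊃ 1 = 6
x ⊃ z = 2 ⊃ 1 = 6
(x ⊃ z) ⊃ (x ⊃ z) = 6 ⊃ 6 = 7
¬x = ¬2 = 5
((x ⊃ z) ⊃ (x ⊃ z)) ≡ ¬x = 7 ≡ 5 = 5
y ≡ z = 4 ≡ 1 = 4
¬(y ≡ z) = ¬4 = 3
z ≡ ¬(y ≡ z) = 1 ≡ 3 = 5
z ≡ x = 1 ≡ 2 = 6
(z ≡ x) ≡ x = 6 ≡ 2 = 3
y ⊃ y = 4 ⊃ 4 = 7
((z ≡ x) ≡ x) ⊃ (y ⊃ y) = 3 ⊃ 7 = 7
(z ≡ ¬(y ≡ z)) ⊃ (((z ≡ x) ≡ x) ⊃ (y ⊃ y)) = 5 ⊃ 7 = 7
(((x ⊃ z) ⊃ (x ⊃ z)) ≡ ¬x) ≡ ((z ≡ ¬(y ≡ z)) ⊃ (((z ≡ x) ≡ x) ⊃ (y ⊃ y))) = 5 ≡ 7 = 5
((((x ⊃ z) ≡ z) ≡ z) ⊃ (¬(y ≡ z) ⊃ ((z ⊃ z) ⊃ (y ≡ x)))) ≡ ((((x ⊃ z) ⊃ (x ⊃ z)) ≡ ¬x) ≡ ((z ≡ ¬(y ≡ z)) ⊃ (((z ≡ x) ≡ x) ⊃ (y ⊃ y)))) = 7 ≡ 5 = 5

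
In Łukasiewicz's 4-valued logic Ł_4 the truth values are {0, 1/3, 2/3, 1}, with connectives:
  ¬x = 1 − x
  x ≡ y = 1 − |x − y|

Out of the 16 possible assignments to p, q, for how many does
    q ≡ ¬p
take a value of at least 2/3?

p = 0, q = 0 ↦ 0  <
p = 0, q = 1/3 ↦ 1/3  <
p = 0, q = 2/3 ↦ 2/3  ≥
p = 0, q = 1 ↦ 1  ≥
p = 1/3, q = 0 ↦ 1/3  <
p = 1/3, q = 1/3 ↦ 2/3  ≥
p = 1/3, q = 2/3 ↦ 1  ≥
p = 1/3, q = 1 ↦ 2/3  ≥
p = 2/3, q = 0 ↦ 2/3  ≥
p = 2/3, q = 1/3 ↦ 1  ≥
p = 2/3, q = 2/3 ↦ 2/3  ≥
p = 2/3, q = 1 ↦ 1/3  <
p = 1, q = 0 ↦ 1  ≥
p = 1, q = 1/3 ↦ 2/3  ≥
p = 1, q = 2/3 ↦ 1/3  <
p = 1, q = 1 ↦ 0  <
So 10 of the 16 assignments meet the threshold.

10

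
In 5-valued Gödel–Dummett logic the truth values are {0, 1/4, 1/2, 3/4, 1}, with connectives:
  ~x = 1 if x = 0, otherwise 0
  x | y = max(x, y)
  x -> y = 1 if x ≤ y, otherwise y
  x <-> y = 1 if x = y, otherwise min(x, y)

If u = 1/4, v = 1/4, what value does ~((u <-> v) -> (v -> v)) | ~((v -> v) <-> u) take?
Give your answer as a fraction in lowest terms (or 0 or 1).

u <-> v = 1/4 <-> 1/4 = 1
v -> v = 1/4 -> 1/4 = 1
(u <-> v) -> (v -> v) = 1 -> 1 = 1
~((u <-> v) -> (v -> v)) = ~1 = 0
v -> v = 1/4 -> 1/4 = 1
(v -> v) <-> u = 1 <-> 1/4 = 1/4
~((v -> v) <-> u) = ~1/4 = 0
~((u <-> v) -> (v -> v)) | ~((v -> v) <-> u) = 0 | 0 = 0

0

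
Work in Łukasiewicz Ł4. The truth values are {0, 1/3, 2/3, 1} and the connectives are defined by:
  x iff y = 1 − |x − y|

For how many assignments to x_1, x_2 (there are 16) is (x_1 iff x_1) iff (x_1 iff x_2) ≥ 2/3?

x_1 = 0, x_2 = 0 ↦ 1  ≥
x_1 = 0, x_2 = 1/3 ↦ 2/3  ≥
x_1 = 0, x_2 = 2/3 ↦ 1/3  <
x_1 = 0, x_2 = 1 ↦ 0  <
x_1 = 1/3, x_2 = 0 ↦ 2/3  ≥
x_1 = 1/3, x_2 = 1/3 ↦ 1  ≥
x_1 = 1/3, x_2 = 2/3 ↦ 2/3  ≥
x_1 = 1/3, x_2 = 1 ↦ 1/3  <
x_1 = 2/3, x_2 = 0 ↦ 1/3  <
x_1 = 2/3, x_2 = 1/3 ↦ 2/3  ≥
x_1 = 2/3, x_2 = 2/3 ↦ 1  ≥
x_1 = 2/3, x_2 = 1 ↦ 2/3  ≥
x_1 = 1, x_2 = 0 ↦ 0  <
x_1 = 1, x_2 = 1/3 ↦ 1/3  <
x_1 = 1, x_2 = 2/3 ↦ 2/3  ≥
x_1 = 1, x_2 = 1 ↦ 1  ≥
So 10 of the 16 assignments meet the threshold.

10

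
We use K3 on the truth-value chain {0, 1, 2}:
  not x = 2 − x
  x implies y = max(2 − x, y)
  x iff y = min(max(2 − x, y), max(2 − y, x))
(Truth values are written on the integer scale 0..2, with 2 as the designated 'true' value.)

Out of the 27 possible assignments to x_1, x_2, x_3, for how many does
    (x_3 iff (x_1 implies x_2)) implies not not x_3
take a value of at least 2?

14

value 2: 14 assignments (counts)
value 1: 12 assignments
value 0: 1 assignment
So 14 of the 27 assignments meet the threshold.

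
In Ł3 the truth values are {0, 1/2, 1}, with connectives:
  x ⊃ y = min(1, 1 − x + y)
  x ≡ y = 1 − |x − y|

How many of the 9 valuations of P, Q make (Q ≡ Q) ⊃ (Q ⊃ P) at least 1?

6

P = 0, Q = 0 ↦ 1  ≥
P = 0, Q = 1/2 ↦ 1/2  <
P = 0, Q = 1 ↦ 0  <
P = 1/2, Q = 0 ↦ 1  ≥
P = 1/2, Q = 1/2 ↦ 1  ≥
P = 1/2, Q = 1 ↦ 1/2  <
P = 1, Q = 0 ↦ 1  ≥
P = 1, Q = 1/2 ↦ 1  ≥
P = 1, Q = 1 ↦ 1  ≥
So 6 of the 9 assignments meet the threshold.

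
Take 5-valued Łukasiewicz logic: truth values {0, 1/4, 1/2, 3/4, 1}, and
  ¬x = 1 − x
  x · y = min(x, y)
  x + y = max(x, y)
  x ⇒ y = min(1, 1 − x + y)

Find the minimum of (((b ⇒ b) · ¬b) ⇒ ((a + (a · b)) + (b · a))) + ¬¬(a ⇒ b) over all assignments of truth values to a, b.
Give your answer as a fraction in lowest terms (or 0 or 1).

1/2

Take a = 1/2, b = 0:
b ⇒ b = 0 ⇒ 0 = 1
¬b = ¬0 = 1
(b ⇒ b) · ¬b = 1 · 1 = 1
a · b = 1/2 · 0 = 0
a + (a · b) = 1/2 + 0 = 1/2
b · a = 0 · 1/2 = 0
(a + (a · b)) + (b · a) = 1/2 + 0 = 1/2
((b ⇒ b) · ¬b) ⇒ ((a + (a · b)) + (b · a)) = 1 ⇒ 1/2 = 1/2
a ⇒ b = 1/2 ⇒ 0 = 1/2
¬(a ⇒ b) = ¬1/2 = 1/2
¬¬(a ⇒ b) = ¬1/2 = 1/2
(((b ⇒ b) · ¬b) ⇒ ((a + (a · b)) + (b · a))) + ¬¬(a ⇒ b) = 1/2 + 1/2 = 1/2
No assignment yields a value below 1/2, so this is the minimum.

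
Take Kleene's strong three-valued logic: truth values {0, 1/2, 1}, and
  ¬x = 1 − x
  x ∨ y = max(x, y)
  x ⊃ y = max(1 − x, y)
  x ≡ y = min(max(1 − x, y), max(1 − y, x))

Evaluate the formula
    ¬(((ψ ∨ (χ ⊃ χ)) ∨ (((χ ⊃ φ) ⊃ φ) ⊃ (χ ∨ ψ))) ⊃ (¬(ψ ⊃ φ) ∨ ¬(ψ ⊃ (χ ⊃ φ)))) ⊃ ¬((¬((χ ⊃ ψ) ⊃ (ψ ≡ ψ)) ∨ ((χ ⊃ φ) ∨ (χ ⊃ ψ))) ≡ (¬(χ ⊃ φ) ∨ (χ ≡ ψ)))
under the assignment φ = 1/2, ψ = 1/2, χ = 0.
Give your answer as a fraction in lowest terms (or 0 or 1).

1/2

χ ⊃ χ = 0 ⊃ 0 = 1
ψ ∨ (χ ⊃ χ) = 1/2 ∨ 1 = 1
χ ⊃ φ = 0 ⊃ 1/2 = 1
(χ ⊃ φ) ⊃ φ = 1 ⊃ 1/2 = 1/2
χ ∨ ψ = 0 ∨ 1/2 = 1/2
((χ ⊃ φ) ⊃ φ) ⊃ (χ ∨ ψ) = 1/2 ⊃ 1/2 = 1/2
(ψ ∨ (χ ⊃ χ)) ∨ (((χ ⊃ φ) ⊃ φ) ⊃ (χ ∨ ψ)) = 1 ∨ 1/2 = 1
ψ ⊃ φ = 1/2 ⊃ 1/2 = 1/2
¬(ψ ⊃ φ) = ¬1/2 = 1/2
χ ⊃ φ = 0 ⊃ 1/2 = 1
ψ ⊃ (χ ⊃ φ) = 1/2 ⊃ 1 = 1
¬(ψ ⊃ (χ ⊃ φ)) = ¬1 = 0
¬(ψ ⊃ φ) ∨ ¬(ψ ⊃ (χ ⊃ φ)) = 1/2 ∨ 0 = 1/2
((ψ ∨ (χ ⊃ χ)) ∨ (((χ ⊃ φ) ⊃ φ) ⊃ (χ ∨ ψ))) ⊃ (¬(ψ ⊃ φ) ∨ ¬(ψ ⊃ (χ ⊃ φ))) = 1 ⊃ 1/2 = 1/2
¬(((ψ ∨ (χ ⊃ χ)) ∨ (((χ ⊃ φ) ⊃ φ) ⊃ (χ ∨ ψ))) ⊃ (¬(ψ ⊃ φ) ∨ ¬(ψ ⊃ (χ ⊃ φ)))) = ¬1/2 = 1/2
χ ⊃ ψ = 0 ⊃ 1/2 = 1
ψ ≡ ψ = 1/2 ≡ 1/2 = 1/2
(χ ⊃ ψ) ⊃ (ψ ≡ ψ) = 1 ⊃ 1/2 = 1/2
¬((χ ⊃ ψ) ⊃ (ψ ≡ ψ)) = ¬1/2 = 1/2
χ ⊃ φ = 0 ⊃ 1/2 = 1
χ ⊃ ψ = 0 ⊃ 1/2 = 1
(χ ⊃ φ) ∨ (χ ⊃ ψ) = 1 ∨ 1 = 1
¬((χ ⊃ ψ) ⊃ (ψ ≡ ψ)) ∨ ((χ ⊃ φ) ∨ (χ ⊃ ψ)) = 1/2 ∨ 1 = 1
χ ⊃ φ = 0 ⊃ 1/2 = 1
¬(χ ⊃ φ) = ¬1 = 0
χ ≡ ψ = 0 ≡ 1/2 = 1/2
¬(χ ⊃ φ) ∨ (χ ≡ ψ) = 0 ∨ 1/2 = 1/2
(¬((χ ⊃ ψ) ⊃ (ψ ≡ ψ)) ∨ ((χ ⊃ φ) ∨ (χ ⊃ ψ))) ≡ (¬(χ ⊃ φ) ∨ (χ ≡ ψ)) = 1 ≡ 1/2 = 1/2
¬((¬((χ ⊃ ψ) ⊃ (ψ ≡ ψ)) ∨ ((χ ⊃ φ) ∨ (χ ⊃ ψ))) ≡ (¬(χ ⊃ φ) ∨ (χ ≡ ψ))) = ¬1/2 = 1/2
¬(((ψ ∨ (χ ⊃ χ)) ∨ (((χ ⊃ φ) ⊃ φ) ⊃ (χ ∨ ψ))) ⊃ (¬(ψ ⊃ φ) ∨ ¬(ψ ⊃ (χ ⊃ φ)))) ⊃ ¬((¬((χ ⊃ ψ) ⊃ (ψ ≡ ψ)) ∨ ((χ ⊃ φ) ∨ (χ ⊃ ψ))) ≡ (¬(χ ⊃ φ) ∨ (χ ≡ ψ))) = 1/2 ⊃ 1/2 = 1/2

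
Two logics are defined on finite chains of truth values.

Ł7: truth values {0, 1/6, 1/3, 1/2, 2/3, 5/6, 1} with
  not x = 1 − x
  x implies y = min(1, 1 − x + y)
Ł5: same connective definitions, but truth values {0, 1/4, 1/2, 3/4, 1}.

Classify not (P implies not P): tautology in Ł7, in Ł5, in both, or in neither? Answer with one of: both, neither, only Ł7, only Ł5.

neither

In Ł7: at P = 0 the value is 0 — not a tautology.
In Ł5: at P = 0 the value is 0 — not a tautology.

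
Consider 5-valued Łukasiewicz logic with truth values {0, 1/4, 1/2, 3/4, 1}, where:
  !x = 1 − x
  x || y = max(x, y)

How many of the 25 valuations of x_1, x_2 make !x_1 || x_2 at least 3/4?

value 1: 9 assignments (counts)
value 3/4: 7 assignments (counts)
value 1/2: 5 assignments
value 1/4: 3 assignments
value 0: 1 assignment
So 16 of the 25 assignments meet the threshold.

16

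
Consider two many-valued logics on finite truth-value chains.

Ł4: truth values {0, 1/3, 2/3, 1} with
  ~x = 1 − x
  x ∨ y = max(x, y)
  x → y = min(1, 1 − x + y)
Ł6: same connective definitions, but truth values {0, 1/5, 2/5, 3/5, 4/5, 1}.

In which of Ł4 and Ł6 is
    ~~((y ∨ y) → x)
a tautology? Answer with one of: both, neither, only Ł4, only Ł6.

In Ł4: at x = 0, y = 1/3 the value is 2/3 — not a tautology.
In Ł6: at x = 0, y = 1/5 the value is 4/5 — not a tautology.

neither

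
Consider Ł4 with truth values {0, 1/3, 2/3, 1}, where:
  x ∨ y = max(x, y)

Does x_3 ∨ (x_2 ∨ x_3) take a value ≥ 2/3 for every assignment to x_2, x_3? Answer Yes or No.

No

Counterexample: take x_2 = 0, x_3 = 0.
x_2 ∨ x_3 = 0 ∨ 0 = 0
x_3 ∨ (x_2 ∨ x_3) = 0 ∨ 0 = 0
This gives 0, which is below 2/3.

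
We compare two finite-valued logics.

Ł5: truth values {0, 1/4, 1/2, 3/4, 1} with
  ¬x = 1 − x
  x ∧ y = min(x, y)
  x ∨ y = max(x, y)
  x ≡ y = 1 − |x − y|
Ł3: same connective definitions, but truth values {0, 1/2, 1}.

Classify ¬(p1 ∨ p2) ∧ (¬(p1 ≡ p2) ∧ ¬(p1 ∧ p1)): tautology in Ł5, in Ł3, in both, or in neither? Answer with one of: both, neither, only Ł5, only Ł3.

In Ł5: at p1 = 0, p2 = 0 the value is 0 — not a tautology.
In Ł3: at p1 = 0, p2 = 0 the value is 0 — not a tautology.

neither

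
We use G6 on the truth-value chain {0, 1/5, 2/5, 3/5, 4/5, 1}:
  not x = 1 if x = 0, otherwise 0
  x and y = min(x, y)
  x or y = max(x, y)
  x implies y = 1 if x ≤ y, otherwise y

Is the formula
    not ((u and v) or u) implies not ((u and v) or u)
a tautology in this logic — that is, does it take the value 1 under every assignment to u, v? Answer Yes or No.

At u = 1/5, v = 3/5, for instance:
u and v = 1/5 and 3/5 = 1/5
(u and v) or u = 1/5 or 1/5 = 1/5
not ((u and v) or u) = not 1/5 = 0
not ((u and v) or u) implies not ((u and v) or u) = 0 implies 0 = 1
and checking the remaining 35 assignments likewise gives ≥ 1 in every case.

Yes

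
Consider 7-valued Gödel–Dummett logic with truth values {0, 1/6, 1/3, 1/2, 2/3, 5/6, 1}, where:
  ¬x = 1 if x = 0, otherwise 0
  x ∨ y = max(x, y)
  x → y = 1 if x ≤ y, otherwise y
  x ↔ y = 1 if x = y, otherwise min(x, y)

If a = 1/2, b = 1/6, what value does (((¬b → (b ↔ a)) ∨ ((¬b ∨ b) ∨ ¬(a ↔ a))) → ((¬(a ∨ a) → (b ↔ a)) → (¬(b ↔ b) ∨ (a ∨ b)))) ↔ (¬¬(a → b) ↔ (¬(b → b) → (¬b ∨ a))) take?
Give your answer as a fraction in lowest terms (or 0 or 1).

¬b = ¬1/6 = 0
b ↔ a = 1/6 ↔ 1/2 = 1/6
¬b → (b ↔ a) = 0 → 1/6 = 1
¬b = ¬1/6 = 0
¬b ∨ b = 0 ∨ 1/6 = 1/6
a ↔ a = 1/2 ↔ 1/2 = 1
¬(a ↔ a) = ¬1 = 0
(¬b ∨ b) ∨ ¬(a ↔ a) = 1/6 ∨ 0 = 1/6
(¬b → (b ↔ a)) ∨ ((¬b ∨ b) ∨ ¬(a ↔ a)) = 1 ∨ 1/6 = 1
a ∨ a = 1/2 ∨ 1/2 = 1/2
¬(a ∨ a) = ¬1/2 = 0
b ↔ a = 1/6 ↔ 1/2 = 1/6
¬(a ∨ a) → (b ↔ a) = 0 → 1/6 = 1
b ↔ b = 1/6 ↔ 1/6 = 1
¬(b ↔ b) = ¬1 = 0
a ∨ b = 1/2 ∨ 1/6 = 1/2
¬(b ↔ b) ∨ (a ∨ b) = 0 ∨ 1/2 = 1/2
(¬(a ∨ a) → (b ↔ a)) → (¬(b ↔ b) ∨ (a ∨ b)) = 1 → 1/2 = 1/2
((¬b → (b ↔ a)) ∨ ((¬b ∨ b) ∨ ¬(a ↔ a))) → ((¬(a ∨ a) → (b ↔ a)) → (¬(b ↔ b) ∨ (a ∨ b))) = 1 → 1/2 = 1/2
a → b = 1/2 → 1/6 = 1/6
¬(a → b) = ¬1/6 = 0
¬¬(a → b) = ¬0 = 1
b → b = 1/6 → 1/6 = 1
¬(b → b) = ¬1 = 0
¬b = ¬1/6 = 0
¬b ∨ a = 0 ∨ 1/2 = 1/2
¬(b → b) → (¬b ∨ a) = 0 → 1/2 = 1
¬¬(a → b) ↔ (¬(b → b) → (¬b ∨ a)) = 1 ↔ 1 = 1
(((¬b → (b ↔ a)) ∨ ((¬b ∨ b) ∨ ¬(a ↔ a))) → ((¬(a ∨ a) → (b ↔ a)) → (¬(b ↔ b) ∨ (a ∨ b)))) ↔ (¬¬(a → b) ↔ (¬(b → b) → (¬b ∨ a))) = 1/2 ↔ 1 = 1/2

1/2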